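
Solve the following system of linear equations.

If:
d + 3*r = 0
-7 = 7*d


Then:
d = -1
r = 1/3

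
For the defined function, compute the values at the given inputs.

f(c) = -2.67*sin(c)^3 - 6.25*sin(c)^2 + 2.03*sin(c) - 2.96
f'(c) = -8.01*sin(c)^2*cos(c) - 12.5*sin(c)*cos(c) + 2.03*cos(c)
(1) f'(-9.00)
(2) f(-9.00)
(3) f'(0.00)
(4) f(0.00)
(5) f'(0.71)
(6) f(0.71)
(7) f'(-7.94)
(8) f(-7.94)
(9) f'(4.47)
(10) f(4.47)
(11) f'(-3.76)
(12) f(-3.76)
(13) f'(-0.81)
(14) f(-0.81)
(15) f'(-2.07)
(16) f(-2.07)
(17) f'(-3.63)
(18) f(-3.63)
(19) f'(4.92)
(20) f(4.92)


(1) = -5.30
(2) = -4.67
(3) = 2.03
(4) = -2.96
(5) = -7.22
(6) = -5.03
(7) = -0.56
(8) = -8.55
(9) = -1.59
(10) = -8.38
(11) = 6.44
(12) = -4.40
(13) = 4.74
(14) = -6.69
(15) = -3.27
(16) = -7.75
(17) = 4.94
(18) = -3.66
(19) = 1.36
(20) = -8.43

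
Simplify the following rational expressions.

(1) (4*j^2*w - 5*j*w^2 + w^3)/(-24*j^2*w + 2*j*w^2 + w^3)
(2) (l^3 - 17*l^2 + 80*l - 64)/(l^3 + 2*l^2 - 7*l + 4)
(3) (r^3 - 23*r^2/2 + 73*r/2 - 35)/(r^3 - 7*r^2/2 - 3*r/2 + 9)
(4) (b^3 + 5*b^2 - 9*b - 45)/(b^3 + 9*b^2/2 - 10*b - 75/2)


(1) = (-j + w)/(6*j + w)
(2) = (l^2 - 16*l + 64)/(l^2 + 3*l - 4)
(3) = (2*r^2 - 19*r + 35)/(2*r^2 - 3*r - 9)
(4) = (2*b + 6)/(2*b + 5)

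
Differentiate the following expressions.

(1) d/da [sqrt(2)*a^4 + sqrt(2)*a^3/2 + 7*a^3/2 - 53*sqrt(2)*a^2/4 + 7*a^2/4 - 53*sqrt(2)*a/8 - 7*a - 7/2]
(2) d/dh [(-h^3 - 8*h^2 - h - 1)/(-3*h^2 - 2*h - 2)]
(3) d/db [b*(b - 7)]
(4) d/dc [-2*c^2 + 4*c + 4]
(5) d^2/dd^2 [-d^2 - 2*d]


(1) = 4*sqrt(2)*a^3 + 3*sqrt(2)*a^2/2 + 21*a^2/2 - 53*sqrt(2)*a/2 + 7*a/2 - 53*sqrt(2)/8 - 7
(2) = h*(3*h^3 + 4*h^2 + 19*h + 26)/(9*h^4 + 12*h^3 + 16*h^2 + 8*h + 4)
(3) = 2*b - 7
(4) = 4 - 4*c
(5) = -2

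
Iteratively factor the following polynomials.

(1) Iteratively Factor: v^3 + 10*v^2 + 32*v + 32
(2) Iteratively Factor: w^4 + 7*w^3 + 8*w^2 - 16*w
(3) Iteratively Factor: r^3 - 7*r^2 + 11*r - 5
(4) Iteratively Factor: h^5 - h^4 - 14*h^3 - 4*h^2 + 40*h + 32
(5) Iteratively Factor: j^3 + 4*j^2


(1) = (v + 2)*(v^2 + 8*v + 16) = (v + 2)*(v + 4)*(v + 4)
(2) = (w)*(w^3 + 7*w^2 + 8*w - 16) = w*(w - 1)*(w^2 + 8*w + 16) = w*(w - 1)*(w + 4)*(w + 4)
(3) = (r - 1)*(r^2 - 6*r + 5) = (r - 5)*(r - 1)*(r - 1)
(4) = (h - 4)*(h^4 + 3*h^3 - 2*h^2 - 12*h - 8) = (h - 4)*(h - 2)*(h^3 + 5*h^2 + 8*h + 4) = (h - 4)*(h - 2)*(h + 2)*(h^2 + 3*h + 2) = (h - 4)*(h - 2)*(h + 2)^2*(h + 1)
(5) = (j + 4)*(j^2) = j*(j + 4)*(j)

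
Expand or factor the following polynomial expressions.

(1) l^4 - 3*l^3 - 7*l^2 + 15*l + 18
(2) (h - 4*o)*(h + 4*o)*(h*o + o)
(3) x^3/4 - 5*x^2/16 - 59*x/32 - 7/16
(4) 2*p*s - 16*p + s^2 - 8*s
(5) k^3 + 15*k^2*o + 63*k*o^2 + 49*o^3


(1) = (l - 3)^2*(l + 1)*(l + 2)
(2) = h^3*o + h^2*o - 16*h*o^3 - 16*o^3
(3) = (x/4 + 1/2)*(x - 7/2)*(x + 1/4)
(4) = (2*p + s)*(s - 8)
(5) = (k + o)*(k + 7*o)^2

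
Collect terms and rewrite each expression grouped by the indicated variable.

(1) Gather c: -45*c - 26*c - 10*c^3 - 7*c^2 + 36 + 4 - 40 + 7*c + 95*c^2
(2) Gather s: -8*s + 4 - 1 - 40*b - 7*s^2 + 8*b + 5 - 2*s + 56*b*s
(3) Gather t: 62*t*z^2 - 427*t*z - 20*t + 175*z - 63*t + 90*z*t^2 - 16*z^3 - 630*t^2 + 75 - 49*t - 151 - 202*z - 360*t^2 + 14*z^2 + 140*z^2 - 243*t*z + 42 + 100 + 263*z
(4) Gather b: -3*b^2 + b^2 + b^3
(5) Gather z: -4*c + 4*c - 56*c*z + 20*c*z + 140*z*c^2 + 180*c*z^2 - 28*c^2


(1) = -10*c^3 + 88*c^2 - 64*c
(2) = -32*b - 7*s^2 + s*(56*b - 10) + 8
(3) = t^2*(90*z - 990) + t*(62*z^2 - 670*z - 132) - 16*z^3 + 154*z^2 + 236*z + 66
(4) = b^3 - 2*b^2
(5) = -28*c^2 + 180*c*z^2 + z*(140*c^2 - 36*c)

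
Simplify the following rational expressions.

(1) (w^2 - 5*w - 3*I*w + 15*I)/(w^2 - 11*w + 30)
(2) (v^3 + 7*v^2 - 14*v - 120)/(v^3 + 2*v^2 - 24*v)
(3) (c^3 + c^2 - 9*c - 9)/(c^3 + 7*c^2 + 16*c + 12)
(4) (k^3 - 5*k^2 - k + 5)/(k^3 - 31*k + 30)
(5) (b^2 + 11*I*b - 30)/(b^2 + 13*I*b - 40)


(1) = (w - 3*I)/(w - 6)
(2) = (v + 5)/v
(3) = (c^2 - 2*c - 3)/(c^2 + 4*c + 4)
(4) = (k + 1)/(k + 6)
(5) = (b + 6*I)/(b + 8*I)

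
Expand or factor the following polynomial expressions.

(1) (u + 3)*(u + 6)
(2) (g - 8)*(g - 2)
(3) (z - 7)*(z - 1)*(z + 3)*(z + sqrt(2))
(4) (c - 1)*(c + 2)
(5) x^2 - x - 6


(1) = u^2 + 9*u + 18
(2) = g^2 - 10*g + 16
(3) = z^4 - 5*z^3 + sqrt(2)*z^3 - 17*z^2 - 5*sqrt(2)*z^2 - 17*sqrt(2)*z + 21*z + 21*sqrt(2)
(4) = c^2 + c - 2
(5) = (x - 3)*(x + 2)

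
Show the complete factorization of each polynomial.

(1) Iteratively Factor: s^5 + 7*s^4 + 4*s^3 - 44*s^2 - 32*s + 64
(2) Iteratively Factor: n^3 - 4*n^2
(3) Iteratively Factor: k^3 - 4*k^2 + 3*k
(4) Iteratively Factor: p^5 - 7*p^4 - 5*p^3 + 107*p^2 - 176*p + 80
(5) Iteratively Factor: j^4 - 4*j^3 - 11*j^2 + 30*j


(1) = (s + 4)*(s^4 + 3*s^3 - 8*s^2 - 12*s + 16) = (s + 4)^2*(s^3 - s^2 - 4*s + 4) = (s - 2)*(s + 4)^2*(s^2 + s - 2) = (s - 2)*(s - 1)*(s + 4)^2*(s + 2)
(2) = (n)*(n^2 - 4*n) = n*(n - 4)*(n)
(3) = (k - 1)*(k^2 - 3*k) = k*(k - 1)*(k - 3)
(4) = (p - 1)*(p^4 - 6*p^3 - 11*p^2 + 96*p - 80) = (p - 4)*(p - 1)*(p^3 - 2*p^2 - 19*p + 20) = (p - 5)*(p - 4)*(p - 1)*(p^2 + 3*p - 4) = (p - 5)*(p - 4)*(p - 1)*(p + 4)*(p - 1)
(5) = (j)*(j^3 - 4*j^2 - 11*j + 30) = j*(j + 3)*(j^2 - 7*j + 10) = j*(j - 2)*(j + 3)*(j - 5)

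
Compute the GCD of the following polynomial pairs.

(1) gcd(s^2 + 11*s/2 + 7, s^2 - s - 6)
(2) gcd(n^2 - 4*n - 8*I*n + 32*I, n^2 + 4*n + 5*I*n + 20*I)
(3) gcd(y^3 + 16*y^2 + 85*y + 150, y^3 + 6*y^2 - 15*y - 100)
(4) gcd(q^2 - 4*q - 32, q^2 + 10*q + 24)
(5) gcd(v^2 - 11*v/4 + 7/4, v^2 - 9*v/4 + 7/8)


(1) = gcd((s + 2)*(s + 7/2), (s - 3)*(s + 2)) = s + 2
(2) = 1
(3) = y^2 + 10*y + 25
(4) = q + 4
(5) = v - 7/4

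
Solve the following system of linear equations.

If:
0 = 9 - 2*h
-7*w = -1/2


Then:
h = 9/2
w = 1/14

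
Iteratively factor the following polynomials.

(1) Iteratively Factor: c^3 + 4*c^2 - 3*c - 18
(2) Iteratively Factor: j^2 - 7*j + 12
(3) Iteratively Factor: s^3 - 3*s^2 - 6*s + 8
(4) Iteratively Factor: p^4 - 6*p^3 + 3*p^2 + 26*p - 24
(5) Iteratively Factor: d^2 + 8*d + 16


(1) = (c + 3)*(c^2 + c - 6) = (c - 2)*(c + 3)*(c + 3)
(2) = (j - 4)*(j - 3)
(3) = (s - 4)*(s^2 + s - 2) = (s - 4)*(s + 2)*(s - 1)
(4) = (p + 2)*(p^3 - 8*p^2 + 19*p - 12) = (p - 3)*(p + 2)*(p^2 - 5*p + 4) = (p - 4)*(p - 3)*(p + 2)*(p - 1)
(5) = (d + 4)*(d + 4)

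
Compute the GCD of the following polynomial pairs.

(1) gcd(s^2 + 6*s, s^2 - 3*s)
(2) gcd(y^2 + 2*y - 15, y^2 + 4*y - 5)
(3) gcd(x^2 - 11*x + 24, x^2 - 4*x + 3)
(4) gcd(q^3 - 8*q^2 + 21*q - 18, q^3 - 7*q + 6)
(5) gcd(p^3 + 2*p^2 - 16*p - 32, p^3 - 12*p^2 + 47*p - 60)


(1) = gcd(s*(s + 6), s*(s - 3)) = s
(2) = y + 5
(3) = x - 3
(4) = gcd((q - 3)^2*(q - 2), (q - 2)*(q - 1)*(q + 3)) = q - 2
(5) = gcd((p - 4)*(p + 2)*(p + 4), (p - 5)*(p - 4)*(p - 3)) = p - 4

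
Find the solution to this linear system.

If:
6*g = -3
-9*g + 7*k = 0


Then:
g = -1/2
k = -9/14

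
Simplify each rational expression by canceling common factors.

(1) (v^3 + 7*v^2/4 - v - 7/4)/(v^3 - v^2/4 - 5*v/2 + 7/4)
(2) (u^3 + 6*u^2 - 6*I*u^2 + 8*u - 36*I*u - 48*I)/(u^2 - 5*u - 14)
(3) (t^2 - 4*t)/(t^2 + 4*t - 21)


(1) = (v + 1)/(v - 1)
(2) = (u^2 + u*(4 - 6*I) - 24*I)/(u - 7)
(3) = (t^2 - 4*t)/(t^2 + 4*t - 21)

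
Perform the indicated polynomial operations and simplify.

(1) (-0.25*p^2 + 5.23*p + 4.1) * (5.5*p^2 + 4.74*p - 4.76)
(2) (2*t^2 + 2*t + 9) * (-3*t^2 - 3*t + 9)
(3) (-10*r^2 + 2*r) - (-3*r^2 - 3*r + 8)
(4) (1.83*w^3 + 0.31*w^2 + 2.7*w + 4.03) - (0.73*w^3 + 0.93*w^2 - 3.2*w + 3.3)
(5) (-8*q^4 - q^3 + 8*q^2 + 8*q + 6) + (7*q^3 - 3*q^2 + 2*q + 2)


(1) = -1.375*p^4 + 27.58*p^3 + 48.5302*p^2 - 5.4608*p - 19.516
(2) = -6*t^4 - 12*t^3 - 15*t^2 - 9*t + 81
(3) = -7*r^2 + 5*r - 8
(4) = 1.1*w^3 - 0.62*w^2 + 5.9*w + 0.73
(5) = -8*q^4 + 6*q^3 + 5*q^2 + 10*q + 8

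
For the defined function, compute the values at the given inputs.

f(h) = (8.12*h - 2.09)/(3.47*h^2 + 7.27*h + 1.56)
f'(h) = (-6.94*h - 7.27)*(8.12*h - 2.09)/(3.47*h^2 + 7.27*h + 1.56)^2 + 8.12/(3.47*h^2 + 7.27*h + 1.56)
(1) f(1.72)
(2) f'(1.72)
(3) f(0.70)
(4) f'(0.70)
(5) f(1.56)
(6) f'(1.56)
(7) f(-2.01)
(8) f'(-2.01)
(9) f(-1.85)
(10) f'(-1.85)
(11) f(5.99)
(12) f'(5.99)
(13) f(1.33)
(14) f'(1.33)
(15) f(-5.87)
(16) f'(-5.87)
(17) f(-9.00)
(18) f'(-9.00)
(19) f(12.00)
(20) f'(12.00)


(1) = 0.49
(2) = -0.05
(3) = 0.43
(4) = 0.35
(5) = 0.50
(6) = -0.04
(7) = -19.05
(8) = -123.26
(9) = 1274.64
(10) = -529353.65
(11) = 0.27
(12) = -0.03
(13) = 0.50
(14) = -0.01
(15) = -0.63
(16) = -0.17
(17) = -0.35
(18) = -0.05
(19) = 0.16
(20) = -0.01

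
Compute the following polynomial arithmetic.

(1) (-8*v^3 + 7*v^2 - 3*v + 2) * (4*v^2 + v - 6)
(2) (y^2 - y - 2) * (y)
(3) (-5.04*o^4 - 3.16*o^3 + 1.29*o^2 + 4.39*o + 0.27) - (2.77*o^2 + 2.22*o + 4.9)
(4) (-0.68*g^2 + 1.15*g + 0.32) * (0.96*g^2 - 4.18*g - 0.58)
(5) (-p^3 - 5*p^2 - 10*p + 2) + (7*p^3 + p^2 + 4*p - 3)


(1) = -32*v^5 + 20*v^4 + 43*v^3 - 37*v^2 + 20*v - 12
(2) = y^3 - y^2 - 2*y
(3) = -5.04*o^4 - 3.16*o^3 - 1.48*o^2 + 2.17*o - 4.63
(4) = -0.6528*g^4 + 3.9464*g^3 - 4.1054*g^2 - 2.0046*g - 0.1856
(5) = 6*p^3 - 4*p^2 - 6*p - 1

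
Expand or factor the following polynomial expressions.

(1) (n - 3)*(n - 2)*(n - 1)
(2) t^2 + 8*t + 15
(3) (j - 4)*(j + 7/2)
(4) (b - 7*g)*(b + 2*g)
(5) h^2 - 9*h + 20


(1) = n^3 - 6*n^2 + 11*n - 6
(2) = (t + 3)*(t + 5)
(3) = j^2 - j/2 - 14
(4) = b^2 - 5*b*g - 14*g^2
(5) = (h - 5)*(h - 4)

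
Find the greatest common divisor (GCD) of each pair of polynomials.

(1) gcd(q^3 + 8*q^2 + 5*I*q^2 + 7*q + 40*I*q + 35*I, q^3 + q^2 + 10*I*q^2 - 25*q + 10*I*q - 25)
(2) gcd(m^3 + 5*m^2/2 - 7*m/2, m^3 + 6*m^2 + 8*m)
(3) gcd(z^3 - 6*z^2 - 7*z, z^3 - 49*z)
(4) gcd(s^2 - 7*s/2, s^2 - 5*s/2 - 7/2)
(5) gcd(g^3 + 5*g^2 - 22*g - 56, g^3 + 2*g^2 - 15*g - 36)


(1) = gcd((q + 1)*(q + 7)*(q + 5*I), (q + 1)*(q + 5*I)^2) = q^2 + q*(1 + 5*I) + 5*I
(2) = m
(3) = z^2 - 7*z
(4) = gcd(s*(s - 7/2), (s - 7/2)*(s + 1)) = s - 7/2
(5) = g - 4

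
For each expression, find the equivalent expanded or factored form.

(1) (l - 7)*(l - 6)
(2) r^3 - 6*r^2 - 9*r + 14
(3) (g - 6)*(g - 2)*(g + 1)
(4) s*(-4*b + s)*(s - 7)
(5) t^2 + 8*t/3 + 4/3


(1) = l^2 - 13*l + 42
(2) = (r - 7)*(r - 1)*(r + 2)
(3) = g^3 - 7*g^2 + 4*g + 12
(4) = -4*b*s^2 + 28*b*s + s^3 - 7*s^2
(5) = (t + 2/3)*(t + 2)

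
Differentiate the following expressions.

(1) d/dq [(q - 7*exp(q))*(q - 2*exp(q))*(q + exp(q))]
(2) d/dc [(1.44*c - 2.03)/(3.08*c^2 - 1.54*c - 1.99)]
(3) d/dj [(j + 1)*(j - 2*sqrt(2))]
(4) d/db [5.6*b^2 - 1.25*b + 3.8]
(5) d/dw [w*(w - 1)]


(1) = -8*q^2*exp(q) + 3*q^2 + 10*q*exp(2*q) - 16*q*exp(q) + 42*exp(3*q) + 5*exp(2*q)
(2) = (-4.4352*c^2 + 12.5048*c - 5.9918)/(9.4864*c^4 - 9.4864*c^3 - 9.8868*c^2 + 6.1292*c + 3.9601)
(3) = 2*j - 2*sqrt(2) + 1
(4) = 11.2*b - 1.25
(5) = 2*w - 1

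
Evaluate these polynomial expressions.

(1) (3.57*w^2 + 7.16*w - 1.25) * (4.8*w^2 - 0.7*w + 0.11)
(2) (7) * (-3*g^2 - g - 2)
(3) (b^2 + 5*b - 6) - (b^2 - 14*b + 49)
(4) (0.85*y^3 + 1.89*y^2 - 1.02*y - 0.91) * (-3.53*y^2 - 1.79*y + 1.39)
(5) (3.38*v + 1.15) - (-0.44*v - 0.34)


(1) = 17.136*w^4 + 31.869*w^3 - 10.6193*w^2 + 1.6626*w - 0.1375
(2) = -21*g^2 - 7*g - 14
(3) = 19*b - 55
(4) = -3.0005*y^5 - 8.1932*y^4 + 1.399*y^3 + 7.6652*y^2 + 0.2111*y - 1.2649
(5) = 3.82*v + 1.49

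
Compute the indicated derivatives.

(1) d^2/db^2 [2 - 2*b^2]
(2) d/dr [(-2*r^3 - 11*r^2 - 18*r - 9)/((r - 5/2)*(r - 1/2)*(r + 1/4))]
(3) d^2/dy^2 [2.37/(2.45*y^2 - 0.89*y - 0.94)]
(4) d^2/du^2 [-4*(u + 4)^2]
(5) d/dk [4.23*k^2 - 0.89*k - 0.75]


(1) = -4
(2) = 32*(132*r^4 + 272*r^3 - 239*r^2 - 451*r - 9)/(256*r^6 - 1408*r^5 + 2192*r^4 - 544*r^3 - 376*r^2 + 80*r + 25)
(3) = (28.45185*y^2 - 10.33557*y - 2.37*(4.9*y - 0.89)*(9.8*y - 1.78) - 10.91622)/(-2.45*y^2 + 0.89*y + 0.94)^3
(4) = -8
(5) = 8.46*k - 0.89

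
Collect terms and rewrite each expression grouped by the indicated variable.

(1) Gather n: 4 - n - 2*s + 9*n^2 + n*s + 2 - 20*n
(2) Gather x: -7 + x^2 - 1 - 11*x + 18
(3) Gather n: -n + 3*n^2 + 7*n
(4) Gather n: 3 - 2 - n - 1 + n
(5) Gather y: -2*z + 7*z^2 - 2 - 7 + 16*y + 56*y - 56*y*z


(1) = 9*n^2 + n*(s - 21) - 2*s + 6
(2) = x^2 - 11*x + 10
(3) = 3*n^2 + 6*n
(4) = 0
(5) = y*(72 - 56*z) + 7*z^2 - 2*z - 9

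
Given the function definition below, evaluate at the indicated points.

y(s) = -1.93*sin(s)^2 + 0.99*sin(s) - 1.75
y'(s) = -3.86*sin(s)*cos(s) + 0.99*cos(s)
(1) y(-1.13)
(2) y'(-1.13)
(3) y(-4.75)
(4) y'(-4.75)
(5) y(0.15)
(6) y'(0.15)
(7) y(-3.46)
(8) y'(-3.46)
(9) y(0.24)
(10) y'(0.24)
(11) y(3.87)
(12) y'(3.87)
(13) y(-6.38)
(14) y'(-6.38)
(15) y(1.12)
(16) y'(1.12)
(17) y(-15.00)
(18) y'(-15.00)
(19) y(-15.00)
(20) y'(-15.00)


(1) = -4.22
(2) = 1.91
(3) = -2.69
(4) = -0.11
(5) = -1.65
(6) = 0.41
(7) = -1.63
(8) = 0.21
(9) = -1.62
(10) = 0.07
(11) = -3.26
(12) = -2.66
(13) = -1.86
(14) = 1.36
(15) = -2.42
(16) = -1.08
(17) = -3.21
(18) = -2.66
(19) = -3.21
(20) = -2.66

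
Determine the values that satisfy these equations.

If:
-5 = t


Then:
t = -5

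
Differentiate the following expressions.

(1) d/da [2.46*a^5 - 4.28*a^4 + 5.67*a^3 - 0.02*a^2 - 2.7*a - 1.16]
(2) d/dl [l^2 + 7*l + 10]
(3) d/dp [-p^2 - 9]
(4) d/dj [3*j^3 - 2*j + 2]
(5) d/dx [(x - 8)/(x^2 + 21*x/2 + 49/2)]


(1) = 12.3*a^4 - 17.12*a^3 + 17.01*a^2 - 0.04*a - 2.7
(2) = 2*l + 7
(3) = -2*p
(4) = 9*j^2 - 2
(5) = 2*(-2*x^2 + 32*x + 217)/(4*x^4 + 84*x^3 + 637*x^2 + 2058*x + 2401)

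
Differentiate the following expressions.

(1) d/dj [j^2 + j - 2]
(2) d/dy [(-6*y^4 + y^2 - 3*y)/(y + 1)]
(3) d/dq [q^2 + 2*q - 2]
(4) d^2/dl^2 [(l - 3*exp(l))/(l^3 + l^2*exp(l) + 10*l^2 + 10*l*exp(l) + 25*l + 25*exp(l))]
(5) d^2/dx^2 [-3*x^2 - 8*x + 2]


(1) = 2*j + 1
(2) = (-18*y^4 - 24*y^3 + y^2 + 2*y - 3)/(y^2 + 2*y + 1)
(3) = 2*q + 2
(4) = (2*(l - 3*exp(l))*(l^2*exp(l) + 3*l^2 + 12*l*exp(l) + 20*l + 35*exp(l) + 25)^2 + (-(l - 3*exp(l))*(l^2*exp(l) + 14*l*exp(l) + 6*l + 47*exp(l) + 20) + 2*(3*exp(l) - 1)*(l^2*exp(l) + 3*l^2 + 12*l*exp(l) + 20*l + 35*exp(l) + 25))*(l^3 + l^2*exp(l) + 10*l^2 + 10*l*exp(l) + 25*l + 25*exp(l)) - 3*(l^3 + l^2*exp(l) + 10*l^2 + 10*l*exp(l) + 25*l + 25*exp(l))^2*exp(l))/(l^3 + l^2*exp(l) + 10*l^2 + 10*l*exp(l) + 25*l + 25*exp(l))^3
(5) = -6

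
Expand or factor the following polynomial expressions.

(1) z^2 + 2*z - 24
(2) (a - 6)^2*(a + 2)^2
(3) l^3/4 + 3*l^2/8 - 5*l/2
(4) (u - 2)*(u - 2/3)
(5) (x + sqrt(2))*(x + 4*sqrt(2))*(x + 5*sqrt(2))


(1) = (z - 4)*(z + 6)
(2) = a^4 - 8*a^3 - 8*a^2 + 96*a + 144
(3) = l*(l/4 + 1)*(l - 5/2)
(4) = u^2 - 8*u/3 + 4/3
(5) = x^3 + 10*sqrt(2)*x^2 + 58*x + 40*sqrt(2)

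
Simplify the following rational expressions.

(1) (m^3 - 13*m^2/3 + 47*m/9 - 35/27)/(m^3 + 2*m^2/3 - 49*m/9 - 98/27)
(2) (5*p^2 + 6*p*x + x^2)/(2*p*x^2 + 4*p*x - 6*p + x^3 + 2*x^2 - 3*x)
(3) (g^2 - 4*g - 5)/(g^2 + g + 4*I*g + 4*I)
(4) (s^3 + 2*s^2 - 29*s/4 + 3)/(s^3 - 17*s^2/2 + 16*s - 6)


(1) = (9*m^2 - 18*m + 5)/(9*m^2 + 27*m + 14)
(2) = (5*p^2 + 6*p*x + x^2)/(2*p*x^2 + 4*p*x - 6*p + x^3 + 2*x^2 - 3*x)
(3) = (g - 5)/(g + 4*I)
(4) = (2*s^2 + 5*s - 12)/(2*s^2 - 16*s + 24)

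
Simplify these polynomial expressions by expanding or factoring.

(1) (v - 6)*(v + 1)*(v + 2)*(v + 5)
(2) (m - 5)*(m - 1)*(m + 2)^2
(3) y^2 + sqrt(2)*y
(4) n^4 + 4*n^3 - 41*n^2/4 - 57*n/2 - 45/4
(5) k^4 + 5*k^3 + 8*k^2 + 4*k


(1) = v^4 + 2*v^3 - 31*v^2 - 92*v - 60
(2) = m^4 - 2*m^3 - 15*m^2 - 4*m + 20
(3) = y*(y + sqrt(2))
(4) = (n - 3)*(n + 1/2)*(n + 3/2)*(n + 5)
(5) = k*(k + 1)*(k + 2)^2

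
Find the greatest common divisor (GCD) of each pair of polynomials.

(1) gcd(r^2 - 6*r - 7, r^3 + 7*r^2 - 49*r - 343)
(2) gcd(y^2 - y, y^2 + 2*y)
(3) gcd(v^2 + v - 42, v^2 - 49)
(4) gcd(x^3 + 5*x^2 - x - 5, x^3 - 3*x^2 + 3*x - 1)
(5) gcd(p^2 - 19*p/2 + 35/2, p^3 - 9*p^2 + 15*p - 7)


(1) = r - 7
(2) = y
(3) = gcd((v - 6)*(v + 7), (v - 7)*(v + 7)) = v + 7
(4) = gcd((x - 1)*(x + 1)*(x + 5), (x - 1)^3) = x - 1
(5) = p - 7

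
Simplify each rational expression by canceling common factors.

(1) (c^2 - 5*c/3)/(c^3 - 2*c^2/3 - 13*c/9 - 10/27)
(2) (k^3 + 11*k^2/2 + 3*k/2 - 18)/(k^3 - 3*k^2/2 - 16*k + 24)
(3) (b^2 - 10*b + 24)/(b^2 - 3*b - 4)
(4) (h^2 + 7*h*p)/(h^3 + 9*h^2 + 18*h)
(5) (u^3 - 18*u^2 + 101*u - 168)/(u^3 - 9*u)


(1) = 9*c/(9*c^2 + 9*c + 2)
(2) = (k + 3)/(k - 4)
(3) = (b - 6)/(b + 1)
(4) = (h + 7*p)/(h^2 + 9*h + 18)
(5) = (u^2 - 15*u + 56)/(u^2 + 3*u)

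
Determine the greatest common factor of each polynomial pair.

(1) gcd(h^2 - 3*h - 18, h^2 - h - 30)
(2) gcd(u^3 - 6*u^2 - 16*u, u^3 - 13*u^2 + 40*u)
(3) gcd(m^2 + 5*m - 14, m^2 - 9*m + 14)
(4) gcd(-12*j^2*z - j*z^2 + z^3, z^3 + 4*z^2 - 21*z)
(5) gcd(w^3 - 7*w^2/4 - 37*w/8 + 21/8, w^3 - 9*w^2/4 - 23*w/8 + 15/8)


(1) = h - 6
(2) = gcd(u*(u - 8)*(u + 2), u*(u - 8)*(u - 5)) = u^2 - 8*u
(3) = m - 2
(4) = z
(5) = gcd((w - 3)*(w - 1/2)*(w + 7/4), (w - 3)*(w - 1/2)*(w + 5/4)) = w^2 - 7*w/2 + 3/2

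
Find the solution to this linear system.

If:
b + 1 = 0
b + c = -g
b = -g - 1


Then:
b = -1
c = 1
g = 0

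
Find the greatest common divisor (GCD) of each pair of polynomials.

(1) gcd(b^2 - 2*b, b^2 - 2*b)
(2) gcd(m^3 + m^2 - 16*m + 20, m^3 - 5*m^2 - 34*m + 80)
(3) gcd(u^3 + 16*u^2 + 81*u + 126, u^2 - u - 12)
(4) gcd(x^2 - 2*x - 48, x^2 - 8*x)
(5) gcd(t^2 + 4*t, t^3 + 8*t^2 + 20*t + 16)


(1) = gcd(b*(b - 2), b*(b - 2)) = b^2 - 2*b
(2) = m^2 + 3*m - 10
(3) = gcd((u + 3)*(u + 6)*(u + 7), (u - 4)*(u + 3)) = u + 3
(4) = x - 8
(5) = t + 4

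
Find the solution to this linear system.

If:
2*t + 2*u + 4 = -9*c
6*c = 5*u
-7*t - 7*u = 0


Then:
c = -4/9
t = 8/15
u = -8/15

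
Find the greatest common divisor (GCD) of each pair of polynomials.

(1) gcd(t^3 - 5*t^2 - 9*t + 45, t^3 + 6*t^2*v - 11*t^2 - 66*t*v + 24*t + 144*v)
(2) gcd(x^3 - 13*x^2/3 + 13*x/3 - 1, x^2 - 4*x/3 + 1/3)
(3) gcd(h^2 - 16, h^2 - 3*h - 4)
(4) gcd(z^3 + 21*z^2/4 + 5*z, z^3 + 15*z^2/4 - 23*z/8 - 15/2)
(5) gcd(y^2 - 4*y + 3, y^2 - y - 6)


(1) = gcd((t - 5)*(t - 3)*(t + 3), (t - 8)*(t - 3)*(t + 6*v)) = t - 3
(2) = x^2 - 4*x/3 + 1/3
(3) = h - 4
(4) = z^2 + 21*z/4 + 5
(5) = y - 3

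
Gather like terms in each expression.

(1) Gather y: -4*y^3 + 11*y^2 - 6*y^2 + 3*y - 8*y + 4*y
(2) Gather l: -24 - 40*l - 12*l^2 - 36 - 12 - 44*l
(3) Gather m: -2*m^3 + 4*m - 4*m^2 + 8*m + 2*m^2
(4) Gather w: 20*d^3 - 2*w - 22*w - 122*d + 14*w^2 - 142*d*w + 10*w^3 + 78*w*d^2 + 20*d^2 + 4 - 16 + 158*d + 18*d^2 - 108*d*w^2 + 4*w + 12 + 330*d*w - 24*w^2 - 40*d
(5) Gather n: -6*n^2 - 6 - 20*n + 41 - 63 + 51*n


(1) = -4*y^3 + 5*y^2 - y
(2) = -12*l^2 - 84*l - 72
(3) = -2*m^3 - 2*m^2 + 12*m
(4) = 20*d^3 + 38*d^2 - 4*d + 10*w^3 + w^2*(-108*d - 10) + w*(78*d^2 + 188*d - 20)
(5) = -6*n^2 + 31*n - 28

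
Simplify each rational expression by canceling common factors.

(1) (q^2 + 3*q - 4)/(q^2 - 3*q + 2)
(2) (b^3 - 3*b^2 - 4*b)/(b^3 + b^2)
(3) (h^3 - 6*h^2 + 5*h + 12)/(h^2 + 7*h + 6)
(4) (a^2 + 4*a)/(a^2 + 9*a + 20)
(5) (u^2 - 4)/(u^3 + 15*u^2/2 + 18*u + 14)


(1) = (q + 4)/(q - 2)
(2) = (b - 4)/b
(3) = (h^2 - 7*h + 12)/(h + 6)
(4) = a/(a + 5)
(5) = (2*u - 4)/(2*u^2 + 11*u + 14)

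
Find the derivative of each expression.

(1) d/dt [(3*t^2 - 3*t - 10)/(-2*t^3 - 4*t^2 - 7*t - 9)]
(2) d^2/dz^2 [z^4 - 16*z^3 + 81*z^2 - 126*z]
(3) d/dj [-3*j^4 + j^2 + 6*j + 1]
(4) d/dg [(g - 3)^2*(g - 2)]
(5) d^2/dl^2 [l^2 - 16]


(1) = (6*t^4 - 12*t^3 - 93*t^2 - 134*t - 43)/(4*t^6 + 16*t^5 + 44*t^4 + 92*t^3 + 121*t^2 + 126*t + 81)
(2) = 12*z^2 - 96*z + 162
(3) = -12*j^3 + 2*j + 6
(4) = (g - 3)*(3*g - 7)
(5) = 2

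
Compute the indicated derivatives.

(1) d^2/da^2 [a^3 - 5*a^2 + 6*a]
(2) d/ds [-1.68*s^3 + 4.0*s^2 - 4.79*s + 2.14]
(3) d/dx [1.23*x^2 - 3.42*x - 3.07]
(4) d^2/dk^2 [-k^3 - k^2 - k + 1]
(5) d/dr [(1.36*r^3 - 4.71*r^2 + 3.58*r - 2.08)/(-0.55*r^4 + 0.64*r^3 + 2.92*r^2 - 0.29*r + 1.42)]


(1) = 6*a - 10
(2) = -5.04*s^2 + 8.0*s - 4.79
(3) = 2.46*x - 3.42
(4) = -6*k - 2
(5) = (0.748*r^6 - 5.181*r^5 + 12.8926*r^4 - 9.9472*r^3 + 0.6995*r^2 - 1.2292*r + 4.4804)/(0.3025*r^8 - 0.704*r^7 - 2.8024*r^6 + 4.0566*r^5 + 6.5932*r^4 + 0.124*r^3 + 8.3769*r^2 - 0.8236*r + 2.0164)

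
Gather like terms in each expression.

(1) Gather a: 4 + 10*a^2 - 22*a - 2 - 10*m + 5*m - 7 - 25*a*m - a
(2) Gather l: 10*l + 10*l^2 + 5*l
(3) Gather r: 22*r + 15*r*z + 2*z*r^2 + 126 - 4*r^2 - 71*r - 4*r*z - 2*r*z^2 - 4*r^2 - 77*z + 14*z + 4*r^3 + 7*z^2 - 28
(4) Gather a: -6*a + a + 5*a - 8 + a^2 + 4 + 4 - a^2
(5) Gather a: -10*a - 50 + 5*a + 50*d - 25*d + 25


(1) = 10*a^2 + a*(-25*m - 23) - 5*m - 5
(2) = 10*l^2 + 15*l
(3) = 4*r^3 + r^2*(2*z - 8) + r*(-2*z^2 + 11*z - 49) + 7*z^2 - 63*z + 98
(4) = 0
(5) = -5*a + 25*d - 25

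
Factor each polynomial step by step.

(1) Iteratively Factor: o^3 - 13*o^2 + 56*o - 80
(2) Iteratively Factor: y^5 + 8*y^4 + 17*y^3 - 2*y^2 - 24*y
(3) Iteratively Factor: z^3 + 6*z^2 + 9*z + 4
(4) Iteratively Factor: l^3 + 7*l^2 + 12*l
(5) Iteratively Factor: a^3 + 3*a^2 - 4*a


(1) = (o - 4)*(o^2 - 9*o + 20) = (o - 4)^2*(o - 5)
(2) = (y + 3)*(y^4 + 5*y^3 + 2*y^2 - 8*y) = y*(y + 3)*(y^3 + 5*y^2 + 2*y - 8) = y*(y - 1)*(y + 3)*(y^2 + 6*y + 8) = y*(y - 1)*(y + 2)*(y + 3)*(y + 4)
(3) = (z + 4)*(z^2 + 2*z + 1) = (z + 1)*(z + 4)*(z + 1)
(4) = (l + 3)*(l^2 + 4*l) = (l + 3)*(l + 4)*(l)
(5) = (a + 4)*(a^2 - a) = (a - 1)*(a + 4)*(a)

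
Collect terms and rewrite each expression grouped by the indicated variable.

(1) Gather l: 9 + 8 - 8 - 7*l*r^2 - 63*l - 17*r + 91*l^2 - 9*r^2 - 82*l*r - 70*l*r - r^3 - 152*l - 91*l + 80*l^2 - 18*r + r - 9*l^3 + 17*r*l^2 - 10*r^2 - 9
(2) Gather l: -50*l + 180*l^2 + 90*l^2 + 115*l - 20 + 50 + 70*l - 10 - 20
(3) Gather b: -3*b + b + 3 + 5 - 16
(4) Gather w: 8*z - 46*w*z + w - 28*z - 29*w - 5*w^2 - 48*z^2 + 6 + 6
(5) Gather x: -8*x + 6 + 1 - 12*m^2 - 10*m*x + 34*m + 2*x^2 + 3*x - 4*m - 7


(1) = -9*l^3 + l^2*(17*r + 171) + l*(-7*r^2 - 152*r - 306) - r^3 - 19*r^2 - 34*r
(2) = 270*l^2 + 135*l
(3) = -2*b - 8
(4) = -5*w^2 + w*(-46*z - 28) - 48*z^2 - 20*z + 12
(5) = -12*m^2 + 30*m + 2*x^2 + x*(-10*m - 5)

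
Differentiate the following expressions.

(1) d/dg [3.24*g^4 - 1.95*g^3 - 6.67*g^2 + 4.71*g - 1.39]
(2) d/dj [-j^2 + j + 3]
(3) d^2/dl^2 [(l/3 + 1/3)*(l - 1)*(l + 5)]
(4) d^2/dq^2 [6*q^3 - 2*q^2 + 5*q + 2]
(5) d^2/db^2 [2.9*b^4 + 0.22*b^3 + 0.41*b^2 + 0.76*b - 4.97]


(1) = 12.96*g^3 - 5.85*g^2 - 13.34*g + 4.71
(2) = 1 - 2*j
(3) = 2*l + 10/3
(4) = 36*q - 4
(5) = 34.8*b^2 + 1.32*b + 0.82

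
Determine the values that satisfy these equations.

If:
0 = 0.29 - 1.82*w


Then:
w = 0.16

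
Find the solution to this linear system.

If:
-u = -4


Then:
u = 4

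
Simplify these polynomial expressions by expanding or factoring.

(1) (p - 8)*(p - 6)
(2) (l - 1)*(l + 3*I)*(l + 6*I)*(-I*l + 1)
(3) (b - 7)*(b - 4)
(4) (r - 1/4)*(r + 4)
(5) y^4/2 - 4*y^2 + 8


(1) = p^2 - 14*p + 48
(2) = -I*l^4 + 10*l^3 + I*l^3 - 10*l^2 + 27*I*l^2 - 18*l - 27*I*l + 18
(3) = b^2 - 11*b + 28
(4) = r^2 + 15*r/4 - 1
(5) = (y/2 + 1)*(y - 2)^2*(y + 2)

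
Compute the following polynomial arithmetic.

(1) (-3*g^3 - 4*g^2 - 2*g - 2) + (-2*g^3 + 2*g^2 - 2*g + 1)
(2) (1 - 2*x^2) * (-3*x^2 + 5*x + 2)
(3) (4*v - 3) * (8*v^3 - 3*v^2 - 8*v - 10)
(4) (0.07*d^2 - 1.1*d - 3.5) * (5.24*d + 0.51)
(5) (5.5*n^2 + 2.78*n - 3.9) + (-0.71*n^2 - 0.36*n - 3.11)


(1) = -5*g^3 - 2*g^2 - 4*g - 1
(2) = 6*x^4 - 10*x^3 - 7*x^2 + 5*x + 2
(3) = 32*v^4 - 36*v^3 - 23*v^2 - 16*v + 30
(4) = 0.3668*d^3 - 5.7283*d^2 - 18.901*d - 1.785
(5) = 4.79*n^2 + 2.42*n - 7.01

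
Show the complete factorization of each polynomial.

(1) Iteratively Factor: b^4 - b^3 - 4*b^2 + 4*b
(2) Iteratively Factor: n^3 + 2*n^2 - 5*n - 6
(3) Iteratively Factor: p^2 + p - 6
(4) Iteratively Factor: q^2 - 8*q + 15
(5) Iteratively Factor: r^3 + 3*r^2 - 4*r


(1) = (b - 1)*(b^3 - 4*b) = (b - 1)*(b + 2)*(b^2 - 2*b) = b*(b - 1)*(b + 2)*(b - 2)
(2) = (n - 2)*(n^2 + 4*n + 3) = (n - 2)*(n + 3)*(n + 1)
(3) = (p + 3)*(p - 2)
(4) = (q - 3)*(q - 5)
(5) = (r)*(r^2 + 3*r - 4) = r*(r - 1)*(r + 4)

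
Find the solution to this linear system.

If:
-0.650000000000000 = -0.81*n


Then:
n = 0.80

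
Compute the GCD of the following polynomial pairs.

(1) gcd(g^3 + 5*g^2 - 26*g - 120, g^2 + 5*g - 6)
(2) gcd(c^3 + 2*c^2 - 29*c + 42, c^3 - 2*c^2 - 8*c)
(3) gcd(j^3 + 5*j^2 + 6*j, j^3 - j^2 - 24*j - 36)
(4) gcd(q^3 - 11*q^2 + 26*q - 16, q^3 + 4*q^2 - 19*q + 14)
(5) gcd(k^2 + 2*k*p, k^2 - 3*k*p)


(1) = g + 6
(2) = 1
(3) = gcd(j*(j + 2)*(j + 3), (j - 6)*(j + 2)*(j + 3)) = j^2 + 5*j + 6
(4) = q^2 - 3*q + 2
(5) = gcd(k*(k + 2*p), k*(k - 3*p)) = k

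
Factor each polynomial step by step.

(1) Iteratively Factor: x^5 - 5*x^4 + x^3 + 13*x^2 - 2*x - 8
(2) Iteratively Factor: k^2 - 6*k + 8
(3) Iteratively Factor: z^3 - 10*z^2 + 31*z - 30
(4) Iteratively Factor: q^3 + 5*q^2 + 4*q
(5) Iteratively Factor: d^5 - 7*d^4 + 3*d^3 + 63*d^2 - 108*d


(1) = (x - 2)*(x^4 - 3*x^3 - 5*x^2 + 3*x + 4) = (x - 2)*(x + 1)*(x^3 - 4*x^2 - x + 4) = (x - 4)*(x - 2)*(x + 1)*(x^2 - 1) = (x - 4)*(x - 2)*(x + 1)^2*(x - 1)
(2) = (k - 4)*(k - 2)
(3) = (z - 2)*(z^2 - 8*z + 15) = (z - 5)*(z - 2)*(z - 3)
(4) = (q + 4)*(q^2 + q) = q*(q + 4)*(q + 1)
(5) = (d - 3)*(d^4 - 4*d^3 - 9*d^2 + 36*d) = d*(d - 3)*(d^3 - 4*d^2 - 9*d + 36) = d*(d - 3)^2*(d^2 - d - 12) = d*(d - 4)*(d - 3)^2*(d + 3)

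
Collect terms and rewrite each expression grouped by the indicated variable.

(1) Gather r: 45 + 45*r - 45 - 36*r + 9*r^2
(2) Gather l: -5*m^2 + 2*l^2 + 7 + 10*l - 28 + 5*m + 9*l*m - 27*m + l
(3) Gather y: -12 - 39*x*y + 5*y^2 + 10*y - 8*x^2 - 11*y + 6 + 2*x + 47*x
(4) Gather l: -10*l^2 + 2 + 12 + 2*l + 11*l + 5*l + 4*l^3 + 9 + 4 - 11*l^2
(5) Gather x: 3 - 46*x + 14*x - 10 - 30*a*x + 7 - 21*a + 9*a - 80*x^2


(1) = 9*r^2 + 9*r
(2) = 2*l^2 + l*(9*m + 11) - 5*m^2 - 22*m - 21
(3) = -8*x^2 + 49*x + 5*y^2 + y*(-39*x - 1) - 6
(4) = 4*l^3 - 21*l^2 + 18*l + 27
(5) = -12*a - 80*x^2 + x*(-30*a - 32)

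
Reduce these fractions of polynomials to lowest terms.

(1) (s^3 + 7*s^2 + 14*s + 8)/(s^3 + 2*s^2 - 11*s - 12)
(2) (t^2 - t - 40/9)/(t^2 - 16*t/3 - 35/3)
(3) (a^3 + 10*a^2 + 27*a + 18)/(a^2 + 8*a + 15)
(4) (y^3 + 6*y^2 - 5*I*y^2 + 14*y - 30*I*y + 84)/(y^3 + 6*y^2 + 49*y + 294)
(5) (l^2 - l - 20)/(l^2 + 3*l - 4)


(1) = (s + 2)/(s - 3)
(2) = (3*t - 8)/(3*t - 21)
(3) = (a^2 + 7*a + 6)/(a + 5)
(4) = (y + 2*I)/(y + 7*I)
(5) = (l - 5)/(l - 1)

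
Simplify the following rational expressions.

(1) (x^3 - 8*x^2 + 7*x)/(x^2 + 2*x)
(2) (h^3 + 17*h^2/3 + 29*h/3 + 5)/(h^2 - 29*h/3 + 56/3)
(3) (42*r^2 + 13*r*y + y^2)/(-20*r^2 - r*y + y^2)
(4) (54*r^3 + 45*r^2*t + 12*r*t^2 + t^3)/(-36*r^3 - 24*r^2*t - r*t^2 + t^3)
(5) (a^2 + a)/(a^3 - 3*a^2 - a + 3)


(1) = (x^2 - 8*x + 7)/(x + 2)
(2) = (3*h^3 + 17*h^2 + 29*h + 15)/(3*h^2 - 29*h + 56)
(3) = (42*r^2 + 13*r*y + y^2)/(-20*r^2 - r*y + y^2)
(4) = (-18*r^2 - 9*r*t - t^2)/(12*r^2 + 4*r*t - t^2)
(5) = a/(a^2 - 4*a + 3)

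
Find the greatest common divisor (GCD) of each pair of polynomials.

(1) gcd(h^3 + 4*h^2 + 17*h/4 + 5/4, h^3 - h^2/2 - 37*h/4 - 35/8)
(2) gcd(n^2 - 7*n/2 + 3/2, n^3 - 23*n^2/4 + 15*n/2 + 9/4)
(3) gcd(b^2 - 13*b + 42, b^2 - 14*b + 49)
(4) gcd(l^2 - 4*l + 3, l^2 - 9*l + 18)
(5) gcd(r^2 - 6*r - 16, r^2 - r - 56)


(1) = h^2 + 3*h + 5/4
(2) = n - 3
(3) = gcd((b - 7)*(b - 6), (b - 7)^2) = b - 7
(4) = l - 3
(5) = r - 8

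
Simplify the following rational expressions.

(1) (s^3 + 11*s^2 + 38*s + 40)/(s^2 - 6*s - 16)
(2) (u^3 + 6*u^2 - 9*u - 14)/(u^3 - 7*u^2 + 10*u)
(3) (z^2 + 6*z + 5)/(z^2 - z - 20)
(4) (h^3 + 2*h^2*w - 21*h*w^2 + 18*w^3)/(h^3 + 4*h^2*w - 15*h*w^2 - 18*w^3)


(1) = (s^2 + 9*s + 20)/(s - 8)
(2) = (u^2 + 8*u + 7)/(u^2 - 5*u)
(3) = (z^2 + 6*z + 5)/(z^2 - z - 20)
(4) = (h - w)/(h + w)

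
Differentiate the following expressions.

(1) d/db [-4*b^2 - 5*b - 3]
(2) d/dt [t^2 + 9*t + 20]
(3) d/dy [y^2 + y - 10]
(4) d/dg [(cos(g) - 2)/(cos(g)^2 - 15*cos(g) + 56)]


(1) = -8*b - 5
(2) = 2*t + 9
(3) = 2*y + 1
(4) = (cos(g)^2 - 4*cos(g) - 26)*sin(g)/(cos(g)^2 - 15*cos(g) + 56)^2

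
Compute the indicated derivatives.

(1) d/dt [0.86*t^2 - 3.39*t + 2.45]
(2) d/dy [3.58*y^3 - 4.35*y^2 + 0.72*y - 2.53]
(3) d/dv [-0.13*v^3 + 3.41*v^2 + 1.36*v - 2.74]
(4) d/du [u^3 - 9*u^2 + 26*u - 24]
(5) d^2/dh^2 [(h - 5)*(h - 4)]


(1) = 1.72*t - 3.39
(2) = 10.74*y^2 - 8.7*y + 0.72
(3) = -0.39*v^2 + 6.82*v + 1.36
(4) = 3*u^2 - 18*u + 26
(5) = 2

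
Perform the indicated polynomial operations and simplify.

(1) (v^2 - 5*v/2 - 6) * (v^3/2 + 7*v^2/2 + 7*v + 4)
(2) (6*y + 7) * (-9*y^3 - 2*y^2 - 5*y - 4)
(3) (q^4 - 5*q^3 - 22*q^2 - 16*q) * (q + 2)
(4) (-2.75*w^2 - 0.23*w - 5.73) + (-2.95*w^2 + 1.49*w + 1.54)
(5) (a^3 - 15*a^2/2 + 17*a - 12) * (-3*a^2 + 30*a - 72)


(1) = v^5/2 + 9*v^4/4 - 19*v^3/4 - 69*v^2/2 - 52*v - 24
(2) = -54*y^4 - 75*y^3 - 44*y^2 - 59*y - 28
(3) = q^5 - 3*q^4 - 32*q^3 - 60*q^2 - 32*q
(4) = -5.7*w^2 + 1.26*w - 4.19
(5) = -3*a^5 + 105*a^4/2 - 348*a^3 + 1086*a^2 - 1584*a + 864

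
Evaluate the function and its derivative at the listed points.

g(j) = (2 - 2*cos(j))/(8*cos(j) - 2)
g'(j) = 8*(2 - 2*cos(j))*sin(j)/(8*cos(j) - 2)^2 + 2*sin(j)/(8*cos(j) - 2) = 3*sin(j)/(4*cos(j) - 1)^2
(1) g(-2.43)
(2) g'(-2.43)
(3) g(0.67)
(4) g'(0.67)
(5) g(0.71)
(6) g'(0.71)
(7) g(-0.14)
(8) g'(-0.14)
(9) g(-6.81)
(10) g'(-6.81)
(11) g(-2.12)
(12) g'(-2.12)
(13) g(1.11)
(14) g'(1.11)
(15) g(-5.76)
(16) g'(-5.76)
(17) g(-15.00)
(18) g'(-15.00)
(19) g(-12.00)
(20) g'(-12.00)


(1) = -0.44
(2) = -0.12
(3) = 0.10
(4) = 0.41
(5) = 0.12
(6) = 0.47
(7) = 0.00
(8) = -0.05
(9) = 0.06
(10) = -0.25
(11) = -0.49
(12) = -0.27
(13) = 0.71
(14) = 4.43
(15) = 0.05
(16) = 0.25
(17) = -0.44
(18) = -0.12
(19) = 0.07
(20) = 0.29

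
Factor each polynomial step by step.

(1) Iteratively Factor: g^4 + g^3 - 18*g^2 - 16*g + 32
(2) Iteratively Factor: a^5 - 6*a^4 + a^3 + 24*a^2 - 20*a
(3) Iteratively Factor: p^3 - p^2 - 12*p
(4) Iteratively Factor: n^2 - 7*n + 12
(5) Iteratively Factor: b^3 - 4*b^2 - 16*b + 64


(1) = (g - 4)*(g^3 + 5*g^2 + 2*g - 8) = (g - 4)*(g - 1)*(g^2 + 6*g + 8) = (g - 4)*(g - 1)*(g + 4)*(g + 2)
(2) = (a - 1)*(a^4 - 5*a^3 - 4*a^2 + 20*a) = (a - 1)*(a + 2)*(a^3 - 7*a^2 + 10*a) = (a - 5)*(a - 1)*(a + 2)*(a^2 - 2*a) = a*(a - 5)*(a - 1)*(a + 2)*(a - 2)
(3) = (p)*(p^2 - p - 12) = p*(p - 4)*(p + 3)
(4) = (n - 3)*(n - 4)
(5) = (b - 4)*(b^2 - 16) = (b - 4)*(b + 4)*(b - 4)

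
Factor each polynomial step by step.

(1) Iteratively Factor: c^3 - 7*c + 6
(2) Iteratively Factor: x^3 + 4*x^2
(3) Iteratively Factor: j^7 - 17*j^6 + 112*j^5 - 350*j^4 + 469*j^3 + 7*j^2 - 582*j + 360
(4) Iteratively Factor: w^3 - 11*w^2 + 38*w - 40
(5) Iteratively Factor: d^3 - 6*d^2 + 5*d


(1) = (c - 2)*(c^2 + 2*c - 3) = (c - 2)*(c - 1)*(c + 3)
(2) = (x + 4)*(x^2) = x*(x + 4)*(x)
(3) = (j - 2)*(j^6 - 15*j^5 + 82*j^4 - 186*j^3 + 97*j^2 + 201*j - 180) = (j - 2)*(j + 1)*(j^5 - 16*j^4 + 98*j^3 - 284*j^2 + 381*j - 180) = (j - 2)*(j - 1)*(j + 1)*(j^4 - 15*j^3 + 83*j^2 - 201*j + 180) = (j - 3)*(j - 2)*(j - 1)*(j + 1)*(j^3 - 12*j^2 + 47*j - 60) = (j - 5)*(j - 3)*(j - 2)*(j - 1)*(j + 1)*(j^2 - 7*j + 12) = (j - 5)*(j - 4)*(j - 3)*(j - 2)*(j - 1)*(j + 1)*(j - 3)
(4) = (w - 4)*(w^2 - 7*w + 10) = (w - 5)*(w - 4)*(w - 2)
(5) = (d - 1)*(d^2 - 5*d) = (d - 5)*(d - 1)*(d)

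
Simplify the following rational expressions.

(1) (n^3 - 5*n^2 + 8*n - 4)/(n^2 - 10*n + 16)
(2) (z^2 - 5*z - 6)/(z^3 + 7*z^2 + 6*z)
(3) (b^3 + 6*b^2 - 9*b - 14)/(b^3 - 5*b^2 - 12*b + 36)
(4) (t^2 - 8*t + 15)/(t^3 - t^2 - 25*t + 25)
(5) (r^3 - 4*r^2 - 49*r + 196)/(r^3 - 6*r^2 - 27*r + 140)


(1) = (n^2 - 3*n + 2)/(n - 8)
(2) = (z - 6)/(z^2 + 6*z)
(3) = (b^2 + 8*b + 7)/(b^2 - 3*b - 18)
(4) = (t - 3)/(t^2 + 4*t - 5)
(5) = (r + 7)/(r + 5)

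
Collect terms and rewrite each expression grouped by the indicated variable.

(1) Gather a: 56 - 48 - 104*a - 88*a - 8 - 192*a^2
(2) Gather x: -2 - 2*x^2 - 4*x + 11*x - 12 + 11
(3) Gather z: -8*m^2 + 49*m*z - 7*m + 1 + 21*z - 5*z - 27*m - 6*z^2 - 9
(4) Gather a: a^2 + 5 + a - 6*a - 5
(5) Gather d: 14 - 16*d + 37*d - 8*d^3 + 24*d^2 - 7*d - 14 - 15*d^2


(1) = -192*a^2 - 192*a
(2) = -2*x^2 + 7*x - 3
(3) = -8*m^2 - 34*m - 6*z^2 + z*(49*m + 16) - 8
(4) = a^2 - 5*a
(5) = -8*d^3 + 9*d^2 + 14*d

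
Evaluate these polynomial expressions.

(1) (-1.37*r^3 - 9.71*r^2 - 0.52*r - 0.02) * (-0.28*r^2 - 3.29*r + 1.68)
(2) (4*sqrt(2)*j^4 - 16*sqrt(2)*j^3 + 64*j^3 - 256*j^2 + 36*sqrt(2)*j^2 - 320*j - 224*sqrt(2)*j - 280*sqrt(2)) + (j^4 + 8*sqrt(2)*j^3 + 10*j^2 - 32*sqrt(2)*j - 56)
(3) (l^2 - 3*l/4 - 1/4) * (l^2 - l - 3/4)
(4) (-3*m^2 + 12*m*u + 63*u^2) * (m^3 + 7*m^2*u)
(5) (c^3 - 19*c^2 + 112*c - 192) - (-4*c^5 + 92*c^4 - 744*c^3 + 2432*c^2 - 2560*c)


(1) = 0.3836*r^5 + 7.2261*r^4 + 29.7899*r^3 - 14.5964*r^2 - 0.8078*r - 0.0336
(2) = j^4 + 4*sqrt(2)*j^4 - 8*sqrt(2)*j^3 + 64*j^3 - 246*j^2 + 36*sqrt(2)*j^2 - 256*sqrt(2)*j - 320*j - 280*sqrt(2) - 56
(3) = l^4 - 7*l^3/4 - l^2/4 + 13*l/16 + 3/16
(4) = -3*m^5 - 9*m^4*u + 147*m^3*u^2 + 441*m^2*u^3
(5) = 4*c^5 - 92*c^4 + 745*c^3 - 2451*c^2 + 2672*c - 192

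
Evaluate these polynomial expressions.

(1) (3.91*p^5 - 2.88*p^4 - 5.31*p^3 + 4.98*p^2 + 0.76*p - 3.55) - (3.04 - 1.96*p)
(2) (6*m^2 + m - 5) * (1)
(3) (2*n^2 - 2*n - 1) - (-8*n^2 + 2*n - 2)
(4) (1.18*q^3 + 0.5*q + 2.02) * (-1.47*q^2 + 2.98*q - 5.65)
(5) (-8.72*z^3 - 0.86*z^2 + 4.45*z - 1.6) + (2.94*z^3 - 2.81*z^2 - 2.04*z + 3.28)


(1) = 3.91*p^5 - 2.88*p^4 - 5.31*p^3 + 4.98*p^2 + 2.72*p - 6.59
(2) = 6*m^2 + m - 5
(3) = 10*n^2 - 4*n + 1
(4) = -1.7346*q^5 + 3.5164*q^4 - 7.402*q^3 - 1.4794*q^2 + 3.1946*q - 11.413
(5) = -5.78*z^3 - 3.67*z^2 + 2.41*z + 1.68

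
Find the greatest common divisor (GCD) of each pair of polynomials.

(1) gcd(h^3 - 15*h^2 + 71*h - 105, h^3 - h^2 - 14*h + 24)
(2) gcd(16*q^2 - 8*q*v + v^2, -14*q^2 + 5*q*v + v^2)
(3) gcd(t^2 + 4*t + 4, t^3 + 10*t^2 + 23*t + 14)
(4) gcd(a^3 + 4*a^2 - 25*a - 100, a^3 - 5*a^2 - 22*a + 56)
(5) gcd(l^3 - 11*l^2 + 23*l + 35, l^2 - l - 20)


(1) = gcd((h - 7)*(h - 5)*(h - 3), (h - 3)*(h - 2)*(h + 4)) = h - 3
(2) = gcd((-4*q + v)^2, (-2*q + v)*(7*q + v)) = 1
(3) = gcd((t + 2)^2, (t + 1)*(t + 2)*(t + 7)) = t + 2
(4) = gcd((a - 5)*(a + 4)*(a + 5), (a - 7)*(a - 2)*(a + 4)) = a + 4
(5) = gcd((l - 7)*(l - 5)*(l + 1), (l - 5)*(l + 4)) = l - 5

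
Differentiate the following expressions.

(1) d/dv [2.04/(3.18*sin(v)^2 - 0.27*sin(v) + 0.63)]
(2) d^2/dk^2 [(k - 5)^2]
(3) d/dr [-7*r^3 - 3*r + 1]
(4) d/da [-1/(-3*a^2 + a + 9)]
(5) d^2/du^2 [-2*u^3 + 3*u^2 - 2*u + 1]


(1) = (0.5508 - 12.9744*sin(v))*cos(v)/(3.18*sin(v)^2 - 0.27*sin(v) + 0.63)^2
(2) = 2
(3) = -21*r^2 - 3
(4) = (1 - 6*a)/(-3*a^2 + a + 9)^2
(5) = 6 - 12*u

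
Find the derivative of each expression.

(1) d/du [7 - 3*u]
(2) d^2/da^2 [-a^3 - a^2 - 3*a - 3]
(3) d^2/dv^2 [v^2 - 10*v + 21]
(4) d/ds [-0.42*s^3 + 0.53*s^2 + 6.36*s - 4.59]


(1) = -3
(2) = -6*a - 2
(3) = 2
(4) = -1.26*s^2 + 1.06*s + 6.36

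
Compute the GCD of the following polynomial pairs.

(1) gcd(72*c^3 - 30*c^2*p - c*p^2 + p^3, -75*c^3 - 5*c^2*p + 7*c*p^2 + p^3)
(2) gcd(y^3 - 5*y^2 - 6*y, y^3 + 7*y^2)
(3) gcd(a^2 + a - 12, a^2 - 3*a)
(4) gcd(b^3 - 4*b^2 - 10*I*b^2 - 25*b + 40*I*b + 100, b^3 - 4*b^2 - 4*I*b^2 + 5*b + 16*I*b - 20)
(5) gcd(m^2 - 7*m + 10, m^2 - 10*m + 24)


(1) = -3*c + p
(2) = y
(3) = gcd((a - 3)*(a + 4), a*(a - 3)) = a - 3
(4) = b^2 + b*(-4 - 5*I) + 20*I
(5) = 1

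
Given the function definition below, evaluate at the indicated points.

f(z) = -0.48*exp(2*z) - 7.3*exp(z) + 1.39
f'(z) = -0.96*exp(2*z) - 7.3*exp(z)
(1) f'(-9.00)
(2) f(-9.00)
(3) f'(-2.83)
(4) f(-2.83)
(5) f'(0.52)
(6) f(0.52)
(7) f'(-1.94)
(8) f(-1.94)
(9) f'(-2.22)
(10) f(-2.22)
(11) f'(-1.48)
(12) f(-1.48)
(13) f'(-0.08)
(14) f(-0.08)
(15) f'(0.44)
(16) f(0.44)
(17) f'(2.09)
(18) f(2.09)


(1) = -0.00
(2) = 1.39
(3) = -0.43
(4) = 0.96
(5) = -14.99
(6) = -12.25
(7) = -1.07
(8) = 0.33
(9) = -0.80
(10) = 0.59
(11) = -1.71
(12) = -0.30
(13) = -7.56
(14) = -5.76
(15) = -13.65
(16) = -11.10
(17) = -121.77
(18) = -89.01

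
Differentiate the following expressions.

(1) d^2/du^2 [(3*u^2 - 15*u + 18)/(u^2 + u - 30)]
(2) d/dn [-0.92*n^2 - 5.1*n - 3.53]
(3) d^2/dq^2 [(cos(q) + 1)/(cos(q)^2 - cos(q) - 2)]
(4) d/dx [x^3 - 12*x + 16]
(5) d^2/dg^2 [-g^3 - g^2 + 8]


(1) = 36*(-u^3 + 18*u^2 - 72*u + 156)/(u^6 + 3*u^5 - 87*u^4 - 179*u^3 + 2610*u^2 + 2700*u - 27000)
(2) = -1.84*n - 5.1
(3) = (sin(q)^2 - 2*cos(q) + 1)/(cos(q) - 2)^3
(4) = 3*x^2 - 12
(5) = -6*g - 2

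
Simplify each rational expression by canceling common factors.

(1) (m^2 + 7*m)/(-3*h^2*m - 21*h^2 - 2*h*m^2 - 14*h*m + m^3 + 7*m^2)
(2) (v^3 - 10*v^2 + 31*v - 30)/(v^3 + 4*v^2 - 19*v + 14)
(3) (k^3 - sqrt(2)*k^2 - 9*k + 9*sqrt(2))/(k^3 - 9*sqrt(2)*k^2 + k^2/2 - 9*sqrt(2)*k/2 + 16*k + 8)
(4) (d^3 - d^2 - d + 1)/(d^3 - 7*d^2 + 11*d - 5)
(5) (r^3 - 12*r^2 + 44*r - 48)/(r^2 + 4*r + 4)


(1) = -m/(3*h^2 + 2*h*m - m^2)
(2) = (v^2 - 8*v + 15)/(v^2 + 6*v - 7)
(3) = (2*k^2 - 18)/(2*k^2 + k*(1 - 16*sqrt(2)) - 8*sqrt(2))
(4) = (d + 1)/(d - 5)
(5) = (r^3 - 12*r^2 + 44*r - 48)/(r^2 + 4*r + 4)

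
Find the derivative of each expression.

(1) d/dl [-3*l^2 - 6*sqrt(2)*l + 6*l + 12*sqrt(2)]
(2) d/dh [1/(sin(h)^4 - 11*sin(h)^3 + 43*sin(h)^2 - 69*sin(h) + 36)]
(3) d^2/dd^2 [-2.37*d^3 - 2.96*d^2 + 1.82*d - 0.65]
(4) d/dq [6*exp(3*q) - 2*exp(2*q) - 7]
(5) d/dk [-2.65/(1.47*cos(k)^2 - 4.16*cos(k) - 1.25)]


(1) = -6*l - 6*sqrt(2) + 6
(2) = (21*sin(h) + 4*cos(h)^2 - 27)*cos(h)/((sin(h) - 4)^2*(sin(h) - 3)^3*(sin(h) - 1)^2)
(3) = -14.22*d - 5.92
(4) = (18*exp(q) - 4)*exp(2*q)
(5) = (11.024 - 7.791*cos(k))*sin(k)/(-1.47*cos(k)^2 + 4.16*cos(k) + 1.25)^2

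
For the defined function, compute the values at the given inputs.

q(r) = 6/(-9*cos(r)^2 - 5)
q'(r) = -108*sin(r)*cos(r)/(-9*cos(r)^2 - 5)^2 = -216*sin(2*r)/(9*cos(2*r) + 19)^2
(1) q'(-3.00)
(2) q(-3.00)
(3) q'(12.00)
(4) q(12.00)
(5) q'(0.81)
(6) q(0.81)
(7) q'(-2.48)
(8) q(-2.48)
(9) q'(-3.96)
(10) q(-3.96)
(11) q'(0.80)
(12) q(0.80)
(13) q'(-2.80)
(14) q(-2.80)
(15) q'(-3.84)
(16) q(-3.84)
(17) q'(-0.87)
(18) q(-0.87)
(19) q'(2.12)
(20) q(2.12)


(1) = -0.08
(2) = -0.43
(3) = 0.38
(4) = -0.53
(5) = -0.63
(6) = -0.65
(7) = -0.47
(8) = -0.57
(9) = 0.64
(10) = -0.65
(11) = -0.61
(12) = -0.64
(13) = -0.20
(14) = -0.46
(15) = 0.50
(16) = -0.58
(17) = 0.70
(18) = -0.69
(19) = 0.87
(20) = -0.81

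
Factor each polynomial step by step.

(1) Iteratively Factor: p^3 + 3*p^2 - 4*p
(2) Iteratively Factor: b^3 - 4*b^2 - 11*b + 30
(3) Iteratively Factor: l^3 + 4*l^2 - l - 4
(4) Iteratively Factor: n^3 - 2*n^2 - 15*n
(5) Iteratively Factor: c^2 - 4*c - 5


(1) = (p)*(p^2 + 3*p - 4) = p*(p - 1)*(p + 4)
(2) = (b - 2)*(b^2 - 2*b - 15) = (b - 2)*(b + 3)*(b - 5)
(3) = (l - 1)*(l^2 + 5*l + 4) = (l - 1)*(l + 4)*(l + 1)
(4) = (n - 5)*(n^2 + 3*n) = n*(n - 5)*(n + 3)
(5) = (c + 1)*(c - 5)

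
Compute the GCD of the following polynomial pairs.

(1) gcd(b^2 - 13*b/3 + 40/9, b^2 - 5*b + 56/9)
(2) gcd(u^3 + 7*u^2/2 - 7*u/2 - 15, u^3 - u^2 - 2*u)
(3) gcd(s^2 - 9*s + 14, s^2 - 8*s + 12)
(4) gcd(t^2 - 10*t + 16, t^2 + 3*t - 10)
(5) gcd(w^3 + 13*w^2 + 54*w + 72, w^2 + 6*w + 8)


(1) = gcd((b - 8/3)*(b - 5/3), (b - 8/3)*(b - 7/3)) = b - 8/3
(2) = u - 2
(3) = s - 2
(4) = gcd((t - 8)*(t - 2), (t - 2)*(t + 5)) = t - 2
(5) = w + 4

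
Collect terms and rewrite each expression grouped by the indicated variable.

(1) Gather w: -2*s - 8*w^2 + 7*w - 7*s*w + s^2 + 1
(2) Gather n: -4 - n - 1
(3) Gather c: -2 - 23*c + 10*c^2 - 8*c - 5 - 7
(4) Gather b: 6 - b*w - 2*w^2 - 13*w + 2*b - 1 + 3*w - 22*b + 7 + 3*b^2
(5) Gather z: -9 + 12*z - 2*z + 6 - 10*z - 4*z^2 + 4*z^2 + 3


(1) = s^2 - 2*s - 8*w^2 + w*(7 - 7*s) + 1
(2) = -n - 5
(3) = 10*c^2 - 31*c - 14
(4) = 3*b^2 + b*(-w - 20) - 2*w^2 - 10*w + 12
(5) = 0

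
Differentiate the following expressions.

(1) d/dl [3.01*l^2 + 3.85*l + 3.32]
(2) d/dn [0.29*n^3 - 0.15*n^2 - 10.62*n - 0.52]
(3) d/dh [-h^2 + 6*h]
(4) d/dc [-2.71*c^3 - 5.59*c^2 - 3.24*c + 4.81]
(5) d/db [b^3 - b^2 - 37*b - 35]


(1) = 6.02*l + 3.85
(2) = 0.87*n^2 - 0.3*n - 10.62
(3) = 6 - 2*h
(4) = -8.13*c^2 - 11.18*c - 3.24
(5) = 3*b^2 - 2*b - 37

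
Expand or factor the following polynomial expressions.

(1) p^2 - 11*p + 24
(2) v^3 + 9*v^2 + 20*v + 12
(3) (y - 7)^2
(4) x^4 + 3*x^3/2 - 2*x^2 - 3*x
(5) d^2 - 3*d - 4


(1) = (p - 8)*(p - 3)
(2) = (v + 1)*(v + 2)*(v + 6)
(3) = y^2 - 14*y + 49
(4) = x*(x + 3/2)*(x - sqrt(2))*(x + sqrt(2))
(5) = (d - 4)*(d + 1)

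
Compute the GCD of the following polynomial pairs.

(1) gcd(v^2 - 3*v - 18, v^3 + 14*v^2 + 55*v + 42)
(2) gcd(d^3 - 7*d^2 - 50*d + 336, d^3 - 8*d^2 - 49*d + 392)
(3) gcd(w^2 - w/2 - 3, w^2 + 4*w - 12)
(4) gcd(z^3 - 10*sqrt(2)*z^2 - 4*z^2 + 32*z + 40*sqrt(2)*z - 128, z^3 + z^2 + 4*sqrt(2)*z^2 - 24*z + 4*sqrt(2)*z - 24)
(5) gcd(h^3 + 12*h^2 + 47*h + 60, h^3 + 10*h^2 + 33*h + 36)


(1) = 1
(2) = gcd((d - 8)*(d - 6)*(d + 7), (d - 8)*(d - 7)*(d + 7)) = d^2 - d - 56
(3) = gcd((w - 2)*(w + 3/2), (w - 2)*(w + 6)) = w - 2
(4) = z - 2*sqrt(2)
(5) = gcd((h + 3)*(h + 4)*(h + 5), (h + 3)^2*(h + 4)) = h^2 + 7*h + 12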